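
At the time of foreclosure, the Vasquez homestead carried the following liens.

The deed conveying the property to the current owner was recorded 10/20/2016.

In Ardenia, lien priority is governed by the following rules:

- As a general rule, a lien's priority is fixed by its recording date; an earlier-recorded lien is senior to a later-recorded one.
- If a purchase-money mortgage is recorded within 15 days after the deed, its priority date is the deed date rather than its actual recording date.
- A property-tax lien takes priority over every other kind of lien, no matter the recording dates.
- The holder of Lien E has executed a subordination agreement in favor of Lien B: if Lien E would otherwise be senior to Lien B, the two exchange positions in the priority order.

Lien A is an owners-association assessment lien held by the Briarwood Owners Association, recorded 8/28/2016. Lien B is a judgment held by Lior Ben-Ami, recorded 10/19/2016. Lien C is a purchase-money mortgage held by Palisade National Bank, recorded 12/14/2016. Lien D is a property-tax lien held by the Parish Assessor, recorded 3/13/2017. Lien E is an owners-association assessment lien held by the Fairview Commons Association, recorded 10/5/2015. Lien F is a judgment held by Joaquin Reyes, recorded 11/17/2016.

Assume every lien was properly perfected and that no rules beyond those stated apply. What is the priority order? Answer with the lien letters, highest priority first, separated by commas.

Effective dates after the stated exceptions: C was recorded 55 days after the deed — beyond 15 days — so no relation-back applies.
D is a property-tax lien, so it outranks all other liens regardless of date.
The other liens, earliest effective date first: E (10/5/2015), A (8/28/2016), B (10/19/2016), F (11/17/2016), C (12/14/2016).
Because E would otherwise rank above B, the subordination swaps them.

D, B, A, E, F, C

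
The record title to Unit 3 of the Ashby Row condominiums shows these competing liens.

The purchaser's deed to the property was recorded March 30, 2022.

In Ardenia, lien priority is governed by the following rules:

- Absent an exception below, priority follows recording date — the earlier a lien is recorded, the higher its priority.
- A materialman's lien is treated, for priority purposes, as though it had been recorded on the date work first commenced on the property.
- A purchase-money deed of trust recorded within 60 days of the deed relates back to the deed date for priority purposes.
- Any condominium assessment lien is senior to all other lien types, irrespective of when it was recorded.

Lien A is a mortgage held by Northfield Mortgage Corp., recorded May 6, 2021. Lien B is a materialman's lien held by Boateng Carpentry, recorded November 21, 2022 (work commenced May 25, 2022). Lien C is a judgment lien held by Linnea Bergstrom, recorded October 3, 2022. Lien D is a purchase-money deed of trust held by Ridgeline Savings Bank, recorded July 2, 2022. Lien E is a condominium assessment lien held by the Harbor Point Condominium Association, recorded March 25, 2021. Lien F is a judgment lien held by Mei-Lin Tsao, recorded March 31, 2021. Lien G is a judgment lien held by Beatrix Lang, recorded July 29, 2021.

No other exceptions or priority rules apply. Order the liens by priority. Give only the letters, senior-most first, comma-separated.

E, F, A, G, B, D, C

Effective dates after the stated exceptions: B is treated as recorded May 25, 2022, the work-commencement date; D was recorded 94 days after the deed, outside the 60-day window, so it keeps its recording date.
E is a condominium assessment lien and takes priority over every other lien.
Ordering the rest by effective date: F (March 31, 2021), A (May 6, 2021), G (July 29, 2021), B (May 25, 2022), D (July 2, 2022), C (October 3, 2022).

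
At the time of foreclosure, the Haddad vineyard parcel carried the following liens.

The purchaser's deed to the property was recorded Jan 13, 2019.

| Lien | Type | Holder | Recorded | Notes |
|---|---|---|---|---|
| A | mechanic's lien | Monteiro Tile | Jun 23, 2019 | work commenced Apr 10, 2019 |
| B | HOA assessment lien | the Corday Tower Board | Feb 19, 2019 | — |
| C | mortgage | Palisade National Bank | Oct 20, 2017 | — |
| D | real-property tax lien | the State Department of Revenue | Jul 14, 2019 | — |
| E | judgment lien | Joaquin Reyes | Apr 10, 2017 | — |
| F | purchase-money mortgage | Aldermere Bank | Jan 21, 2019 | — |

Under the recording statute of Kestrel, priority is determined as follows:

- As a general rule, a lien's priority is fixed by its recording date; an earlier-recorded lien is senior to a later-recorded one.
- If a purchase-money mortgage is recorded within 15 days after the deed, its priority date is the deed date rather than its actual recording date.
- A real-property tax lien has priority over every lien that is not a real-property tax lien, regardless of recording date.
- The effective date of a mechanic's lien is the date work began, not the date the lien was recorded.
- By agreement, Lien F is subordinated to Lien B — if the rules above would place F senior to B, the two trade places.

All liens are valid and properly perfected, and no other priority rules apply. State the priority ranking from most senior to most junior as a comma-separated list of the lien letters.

Adjusting effective dates: A is treated as recorded Apr 10, 2019, the work-commencement date; F's effective date is the deed date, Jan 13, 2019.
D is a real-property tax lien, so it outranks all other liens regardless of date.
Ordering the rest by effective date: E (Apr 10, 2017), C (Oct 20, 2017), F (Jan 13, 2019), B (Feb 19, 2019), A (Apr 10, 2019).
F is senior to B before the subordination, so the two trade places.

D, E, C, B, F, A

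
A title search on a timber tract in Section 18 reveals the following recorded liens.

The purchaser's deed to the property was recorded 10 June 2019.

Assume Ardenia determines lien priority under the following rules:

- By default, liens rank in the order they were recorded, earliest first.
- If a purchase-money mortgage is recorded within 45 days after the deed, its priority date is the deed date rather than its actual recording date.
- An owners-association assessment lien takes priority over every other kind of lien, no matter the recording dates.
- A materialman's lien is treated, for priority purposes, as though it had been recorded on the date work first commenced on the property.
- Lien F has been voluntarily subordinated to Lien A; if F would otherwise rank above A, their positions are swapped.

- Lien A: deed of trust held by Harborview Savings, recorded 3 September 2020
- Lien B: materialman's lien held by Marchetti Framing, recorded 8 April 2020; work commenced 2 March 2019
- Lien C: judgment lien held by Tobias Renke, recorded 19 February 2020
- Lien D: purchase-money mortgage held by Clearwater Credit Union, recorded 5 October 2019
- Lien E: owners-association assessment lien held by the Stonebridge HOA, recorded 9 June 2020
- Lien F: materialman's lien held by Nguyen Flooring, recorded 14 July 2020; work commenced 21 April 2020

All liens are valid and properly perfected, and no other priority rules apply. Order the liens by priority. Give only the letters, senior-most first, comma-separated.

E, B, D, C, A, F

Adjusting effective dates: B relates back to 2 March 2019 (work commenced); D missed the 45-day window (117 days after the deed), so its recording date stands; F is treated as recorded 21 April 2020, the work-commencement date.
E, as an owners-association assessment lien, has superpriority and ranks first.
The other liens, earliest effective date first: B (2 March 2019), D (5 October 2019), C (19 February 2020), F (21 April 2020), A (3 September 2020).
F is senior to A before the subordination, so the two trade places.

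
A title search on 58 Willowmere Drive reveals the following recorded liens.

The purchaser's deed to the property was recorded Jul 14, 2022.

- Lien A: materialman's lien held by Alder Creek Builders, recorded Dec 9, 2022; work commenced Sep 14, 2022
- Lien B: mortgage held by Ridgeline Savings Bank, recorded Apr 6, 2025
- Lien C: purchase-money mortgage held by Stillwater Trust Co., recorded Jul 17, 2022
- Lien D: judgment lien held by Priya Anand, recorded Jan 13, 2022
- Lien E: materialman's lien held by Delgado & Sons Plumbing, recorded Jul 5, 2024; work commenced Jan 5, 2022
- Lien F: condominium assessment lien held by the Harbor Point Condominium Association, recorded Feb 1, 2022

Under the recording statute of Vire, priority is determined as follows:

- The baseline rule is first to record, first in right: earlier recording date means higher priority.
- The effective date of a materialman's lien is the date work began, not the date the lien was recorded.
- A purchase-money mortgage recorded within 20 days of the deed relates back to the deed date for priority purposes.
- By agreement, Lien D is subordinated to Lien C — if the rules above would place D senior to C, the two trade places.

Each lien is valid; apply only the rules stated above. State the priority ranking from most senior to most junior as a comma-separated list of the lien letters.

E, C, F, D, A, B

First, effective dates: A relates back to Sep 14, 2022 (work commenced); C was recorded within the 20-day window, so its effective date is the deed date Jul 14, 2022; E relates back to Jan 5, 2022 (work commenced).
Ordering by effective date: E (Jan 5, 2022), D (Jan 13, 2022), F (Feb 1, 2022), C (Jul 14, 2022), A (Sep 14, 2022), B (Apr 6, 2025).
Because D would otherwise rank above C, the subordination swaps them.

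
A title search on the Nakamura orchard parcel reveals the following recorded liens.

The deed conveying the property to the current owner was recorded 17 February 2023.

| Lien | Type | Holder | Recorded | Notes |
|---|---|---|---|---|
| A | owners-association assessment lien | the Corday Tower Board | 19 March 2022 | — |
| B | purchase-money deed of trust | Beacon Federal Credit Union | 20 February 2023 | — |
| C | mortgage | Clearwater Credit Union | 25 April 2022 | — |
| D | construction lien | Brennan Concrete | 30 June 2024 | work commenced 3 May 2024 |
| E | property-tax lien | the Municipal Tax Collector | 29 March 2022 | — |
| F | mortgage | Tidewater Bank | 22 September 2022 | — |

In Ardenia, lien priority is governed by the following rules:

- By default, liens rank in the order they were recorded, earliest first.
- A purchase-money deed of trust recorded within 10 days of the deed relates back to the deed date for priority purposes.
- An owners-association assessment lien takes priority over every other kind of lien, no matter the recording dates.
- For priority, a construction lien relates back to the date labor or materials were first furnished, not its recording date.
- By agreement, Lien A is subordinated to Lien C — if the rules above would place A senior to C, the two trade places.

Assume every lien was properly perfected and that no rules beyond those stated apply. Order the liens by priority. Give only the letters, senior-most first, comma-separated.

C, E, A, F, B, D

Effective dates after the stated exceptions: B was recorded within the 10-day window, so its effective date is the deed date 17 February 2023; D's effective date is 3 May 2024, when work began.
A, as an owners-association assessment lien, has superpriority and ranks first.
The other liens, earliest effective date first: E (29 March 2022), C (25 April 2022), F (22 September 2022), B (17 February 2023), D (3 May 2024).
The subordination applies — A was senior to C — so A and C swap.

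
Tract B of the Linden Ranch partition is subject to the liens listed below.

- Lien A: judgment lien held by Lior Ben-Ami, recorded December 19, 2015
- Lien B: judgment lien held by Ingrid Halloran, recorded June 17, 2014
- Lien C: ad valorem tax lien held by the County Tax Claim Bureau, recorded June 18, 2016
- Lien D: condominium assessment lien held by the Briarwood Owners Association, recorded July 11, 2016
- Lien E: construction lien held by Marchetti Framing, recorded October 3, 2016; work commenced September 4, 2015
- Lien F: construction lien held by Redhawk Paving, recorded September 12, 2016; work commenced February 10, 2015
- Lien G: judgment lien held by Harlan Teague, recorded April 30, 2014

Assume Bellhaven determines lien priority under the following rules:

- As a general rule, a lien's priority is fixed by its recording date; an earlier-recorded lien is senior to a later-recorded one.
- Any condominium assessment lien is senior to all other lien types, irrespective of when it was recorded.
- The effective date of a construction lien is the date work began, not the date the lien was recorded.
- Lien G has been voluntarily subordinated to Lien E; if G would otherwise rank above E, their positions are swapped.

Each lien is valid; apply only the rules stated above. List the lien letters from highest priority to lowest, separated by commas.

D, E, B, F, G, A, C

Effective dates after the stated exceptions: E relates back to September 4, 2015 (work commenced); F's effective date is February 10, 2015, when work began.
D is a condominium assessment lien and takes priority over every other lien.
The other liens, earliest effective date first: G (April 30, 2014), B (June 17, 2014), F (February 10, 2015), E (September 4, 2015), A (December 19, 2015), C (June 18, 2016).
G is senior to E before the subordination, so the two trade places.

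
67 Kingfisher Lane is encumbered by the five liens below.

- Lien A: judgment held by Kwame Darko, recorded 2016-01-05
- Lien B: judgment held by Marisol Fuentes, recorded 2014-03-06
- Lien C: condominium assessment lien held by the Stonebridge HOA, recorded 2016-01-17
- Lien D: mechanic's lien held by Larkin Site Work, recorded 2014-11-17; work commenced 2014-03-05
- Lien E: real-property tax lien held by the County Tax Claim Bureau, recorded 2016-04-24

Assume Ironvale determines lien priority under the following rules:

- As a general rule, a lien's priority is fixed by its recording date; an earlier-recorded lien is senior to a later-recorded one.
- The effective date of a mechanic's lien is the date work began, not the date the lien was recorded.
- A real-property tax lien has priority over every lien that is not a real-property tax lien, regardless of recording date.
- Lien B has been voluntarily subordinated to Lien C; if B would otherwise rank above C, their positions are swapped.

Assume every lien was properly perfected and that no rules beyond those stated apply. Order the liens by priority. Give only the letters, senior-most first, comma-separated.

Adjusting effective dates: D relates back to 2014-03-05 (work commenced).
E is a real-property tax lien, so it outranks all other liens regardless of date.
Ordering the rest by effective date: D (2014-03-05), B (2014-03-06), A (2016-01-05), C (2016-01-17).
The subordination applies — B was senior to C — so B and C swap.

E, D, C, A, B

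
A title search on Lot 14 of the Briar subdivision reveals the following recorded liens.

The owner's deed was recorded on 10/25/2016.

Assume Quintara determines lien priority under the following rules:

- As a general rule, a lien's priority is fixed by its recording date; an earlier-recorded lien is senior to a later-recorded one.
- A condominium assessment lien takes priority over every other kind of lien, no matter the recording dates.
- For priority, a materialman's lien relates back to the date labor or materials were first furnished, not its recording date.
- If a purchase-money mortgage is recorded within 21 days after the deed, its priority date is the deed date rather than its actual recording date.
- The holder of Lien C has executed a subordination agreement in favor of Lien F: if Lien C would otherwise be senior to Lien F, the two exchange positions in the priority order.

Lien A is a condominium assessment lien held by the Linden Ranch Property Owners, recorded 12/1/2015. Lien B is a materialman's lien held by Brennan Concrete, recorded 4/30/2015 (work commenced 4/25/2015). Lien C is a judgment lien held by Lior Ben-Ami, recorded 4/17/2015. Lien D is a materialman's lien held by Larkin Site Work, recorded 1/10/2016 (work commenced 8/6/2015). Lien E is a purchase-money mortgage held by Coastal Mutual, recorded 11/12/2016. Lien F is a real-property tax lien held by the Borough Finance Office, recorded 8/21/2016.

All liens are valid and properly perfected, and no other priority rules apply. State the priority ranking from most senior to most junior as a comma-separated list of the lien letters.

Adjusting effective dates: B relates back to 4/25/2015 (work commenced); D is treated as recorded 8/6/2015, the work-commencement date; E's effective date is the deed date, 10/25/2016.
A, as a condominium assessment lien, has superpriority and ranks first.
Remaining liens by effective date: C (4/17/2015), B (4/25/2015), D (8/6/2015), F (8/21/2016), E (10/25/2016).
The subordination applies — C was senior to F — so C and F swap.

A, F, B, D, C, E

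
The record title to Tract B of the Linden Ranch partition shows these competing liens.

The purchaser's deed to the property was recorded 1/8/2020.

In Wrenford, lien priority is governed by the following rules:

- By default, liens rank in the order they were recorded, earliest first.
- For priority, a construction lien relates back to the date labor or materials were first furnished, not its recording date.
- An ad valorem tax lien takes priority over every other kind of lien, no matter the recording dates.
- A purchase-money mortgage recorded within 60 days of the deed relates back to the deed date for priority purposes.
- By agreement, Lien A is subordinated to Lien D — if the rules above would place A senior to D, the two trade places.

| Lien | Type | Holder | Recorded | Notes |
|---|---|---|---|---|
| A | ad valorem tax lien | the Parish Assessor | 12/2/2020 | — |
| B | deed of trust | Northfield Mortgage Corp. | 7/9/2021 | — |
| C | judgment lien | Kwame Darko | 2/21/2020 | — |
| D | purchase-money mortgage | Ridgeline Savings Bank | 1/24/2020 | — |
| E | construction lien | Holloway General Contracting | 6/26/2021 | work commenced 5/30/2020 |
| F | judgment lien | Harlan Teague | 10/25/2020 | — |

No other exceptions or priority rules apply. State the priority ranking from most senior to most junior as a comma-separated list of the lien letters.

Effective dates after the stated exceptions: D was recorded within the 60-day window, so its effective date is the deed date 1/8/2020; E relates back to 5/30/2020 (work commenced).
A is an ad valorem tax lien, so it outranks all other liens regardless of date.
Among the remaining liens, by effective date: D (1/8/2020), C (2/21/2020), E (5/30/2020), F (10/25/2020), B (7/9/2021).
A is senior to D before the subordination, so the two trade places.

D, A, C, E, F, B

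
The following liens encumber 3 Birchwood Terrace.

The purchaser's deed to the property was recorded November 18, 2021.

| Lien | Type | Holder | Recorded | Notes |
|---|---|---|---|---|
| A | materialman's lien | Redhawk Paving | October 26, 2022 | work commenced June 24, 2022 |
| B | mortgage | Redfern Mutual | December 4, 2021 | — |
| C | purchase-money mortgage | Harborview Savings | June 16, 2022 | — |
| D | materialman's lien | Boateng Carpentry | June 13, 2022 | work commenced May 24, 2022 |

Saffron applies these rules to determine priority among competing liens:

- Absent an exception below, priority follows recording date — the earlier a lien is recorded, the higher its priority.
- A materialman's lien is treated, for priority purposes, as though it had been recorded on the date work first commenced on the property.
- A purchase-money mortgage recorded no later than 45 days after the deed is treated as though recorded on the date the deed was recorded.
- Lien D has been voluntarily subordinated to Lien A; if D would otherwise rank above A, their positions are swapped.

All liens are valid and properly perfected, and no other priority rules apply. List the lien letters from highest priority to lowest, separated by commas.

Adjusting effective dates: A's effective date is June 24, 2022, when work began; C was recorded 210 days after the deed, outside the 45-day window, so it keeps its recording date; D relates back to May 24, 2022 (work commenced).
By effective date: B (December 4, 2021), D (May 24, 2022), C (June 16, 2022), A (June 24, 2022).
D would otherwise be senior to A, so under the subordination agreement D and A exchange positions.

B, A, C, D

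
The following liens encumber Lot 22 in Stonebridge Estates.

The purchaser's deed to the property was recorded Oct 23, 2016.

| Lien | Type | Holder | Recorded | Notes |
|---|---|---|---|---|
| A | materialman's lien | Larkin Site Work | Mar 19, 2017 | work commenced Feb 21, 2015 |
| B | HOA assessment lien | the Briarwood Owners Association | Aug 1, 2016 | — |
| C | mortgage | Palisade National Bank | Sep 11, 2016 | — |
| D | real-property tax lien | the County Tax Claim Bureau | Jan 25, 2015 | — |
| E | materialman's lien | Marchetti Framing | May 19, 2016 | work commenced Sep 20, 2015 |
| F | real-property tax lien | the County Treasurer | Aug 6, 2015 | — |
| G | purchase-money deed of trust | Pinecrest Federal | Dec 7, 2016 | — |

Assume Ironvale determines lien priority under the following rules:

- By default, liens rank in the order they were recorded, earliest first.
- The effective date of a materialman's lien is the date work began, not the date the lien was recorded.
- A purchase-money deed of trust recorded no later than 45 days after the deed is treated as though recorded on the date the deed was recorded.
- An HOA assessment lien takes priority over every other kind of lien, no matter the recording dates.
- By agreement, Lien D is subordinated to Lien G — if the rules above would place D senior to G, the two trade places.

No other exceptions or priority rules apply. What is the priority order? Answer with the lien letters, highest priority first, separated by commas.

B, G, A, F, E, C, D

First, effective dates: A's effective date is Feb 21, 2015, when work began; E is treated as recorded Sep 20, 2015, the work-commencement date; G's effective date is the deed date, Oct 23, 2016.
B is an HOA assessment lien and takes priority over every other lien.
The other liens, earliest effective date first: D (Jan 25, 2015), A (Feb 21, 2015), F (Aug 6, 2015), E (Sep 20, 2015), C (Sep 11, 2016), G (Oct 23, 2016).
D would otherwise be senior to G, so under the subordination agreement D and G exchange positions.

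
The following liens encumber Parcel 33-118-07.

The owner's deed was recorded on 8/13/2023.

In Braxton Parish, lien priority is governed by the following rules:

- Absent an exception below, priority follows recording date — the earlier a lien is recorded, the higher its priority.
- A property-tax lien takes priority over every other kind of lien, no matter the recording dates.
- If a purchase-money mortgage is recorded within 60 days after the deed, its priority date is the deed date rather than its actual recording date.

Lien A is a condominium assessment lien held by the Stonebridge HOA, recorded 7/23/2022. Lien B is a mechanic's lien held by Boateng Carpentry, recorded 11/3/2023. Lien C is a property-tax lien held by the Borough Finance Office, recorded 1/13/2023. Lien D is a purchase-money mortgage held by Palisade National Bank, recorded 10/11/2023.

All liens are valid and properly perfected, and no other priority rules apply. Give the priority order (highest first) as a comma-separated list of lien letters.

C, A, D, B

Effective dates after the stated exceptions: D's effective date is the deed date, 8/13/2023.
C is a property-tax lien and takes priority over every other lien.
The other liens, earliest effective date first: A (7/23/2022), D (8/13/2023), B (11/3/2023).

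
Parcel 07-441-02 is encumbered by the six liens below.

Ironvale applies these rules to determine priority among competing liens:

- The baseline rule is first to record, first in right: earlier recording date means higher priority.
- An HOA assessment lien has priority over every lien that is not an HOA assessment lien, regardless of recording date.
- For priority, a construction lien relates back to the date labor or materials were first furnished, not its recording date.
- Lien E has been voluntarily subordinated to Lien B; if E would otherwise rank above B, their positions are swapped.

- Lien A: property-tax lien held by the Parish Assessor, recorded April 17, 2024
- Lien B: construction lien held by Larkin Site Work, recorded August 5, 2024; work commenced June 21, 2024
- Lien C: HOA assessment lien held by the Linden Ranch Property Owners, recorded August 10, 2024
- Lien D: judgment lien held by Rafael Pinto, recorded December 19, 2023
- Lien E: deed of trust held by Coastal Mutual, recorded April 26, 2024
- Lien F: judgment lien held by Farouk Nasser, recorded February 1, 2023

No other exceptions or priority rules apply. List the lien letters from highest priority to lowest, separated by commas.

Effective dates: B is treated as recorded June 21, 2024, the work-commencement date.
C is an HOA assessment lien, so it outranks all other liens regardless of date.
The other liens, earliest effective date first: F (February 1, 2023), D (December 19, 2023), A (April 17, 2024), E (April 26, 2024), B (June 21, 2024).
The subordination applies — E was senior to B — so E and B swap.

C, F, D, A, B, E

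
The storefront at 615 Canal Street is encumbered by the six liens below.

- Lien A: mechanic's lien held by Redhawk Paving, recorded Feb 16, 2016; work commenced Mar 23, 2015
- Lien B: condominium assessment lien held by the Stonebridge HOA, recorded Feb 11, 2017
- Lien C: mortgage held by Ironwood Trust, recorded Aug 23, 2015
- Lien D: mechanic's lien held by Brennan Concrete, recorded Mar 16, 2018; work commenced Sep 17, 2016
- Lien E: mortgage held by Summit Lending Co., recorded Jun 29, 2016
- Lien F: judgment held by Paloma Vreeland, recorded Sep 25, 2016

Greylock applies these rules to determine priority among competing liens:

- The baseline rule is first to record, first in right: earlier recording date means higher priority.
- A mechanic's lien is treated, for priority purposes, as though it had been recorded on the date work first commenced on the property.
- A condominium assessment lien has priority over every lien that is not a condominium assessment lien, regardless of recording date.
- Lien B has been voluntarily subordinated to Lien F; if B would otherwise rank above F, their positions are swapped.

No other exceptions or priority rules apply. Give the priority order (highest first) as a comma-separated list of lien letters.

F, A, C, E, D, B

Effective dates after the stated exceptions: A's effective date is Mar 23, 2015, when work began; D relates back to Sep 17, 2016 (work commenced).
As a condominium assessment lien, B is senior to every other lien.
Ordering the rest by effective date: A (Mar 23, 2015), C (Aug 23, 2015), E (Jun 29, 2016), D (Sep 17, 2016), F (Sep 25, 2016).
The subordination applies — B was senior to F — so B and F swap.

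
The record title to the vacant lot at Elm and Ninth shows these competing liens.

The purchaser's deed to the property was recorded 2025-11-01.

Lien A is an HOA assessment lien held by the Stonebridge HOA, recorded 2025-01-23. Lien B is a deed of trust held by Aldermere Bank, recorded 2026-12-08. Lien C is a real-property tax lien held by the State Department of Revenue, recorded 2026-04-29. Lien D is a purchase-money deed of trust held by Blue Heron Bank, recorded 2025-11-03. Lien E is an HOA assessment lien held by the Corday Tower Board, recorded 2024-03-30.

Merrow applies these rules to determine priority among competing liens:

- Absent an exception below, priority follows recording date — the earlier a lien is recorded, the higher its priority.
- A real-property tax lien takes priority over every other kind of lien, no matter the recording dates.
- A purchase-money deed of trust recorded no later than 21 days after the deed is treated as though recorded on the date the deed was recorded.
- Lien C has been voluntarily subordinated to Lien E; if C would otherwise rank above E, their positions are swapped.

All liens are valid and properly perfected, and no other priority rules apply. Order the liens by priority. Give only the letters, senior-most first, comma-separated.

E, C, A, D, B

Adjusting effective dates: D was recorded within the 21-day window, so its effective date is the deed date 2025-11-01.
C is a real-property tax lien, so it outranks all other liens regardless of date.
Ordering the rest by effective date: E (2024-03-30), A (2025-01-23), D (2025-11-01), B (2026-12-08).
The subordination applies — C was senior to E — so C and E swap.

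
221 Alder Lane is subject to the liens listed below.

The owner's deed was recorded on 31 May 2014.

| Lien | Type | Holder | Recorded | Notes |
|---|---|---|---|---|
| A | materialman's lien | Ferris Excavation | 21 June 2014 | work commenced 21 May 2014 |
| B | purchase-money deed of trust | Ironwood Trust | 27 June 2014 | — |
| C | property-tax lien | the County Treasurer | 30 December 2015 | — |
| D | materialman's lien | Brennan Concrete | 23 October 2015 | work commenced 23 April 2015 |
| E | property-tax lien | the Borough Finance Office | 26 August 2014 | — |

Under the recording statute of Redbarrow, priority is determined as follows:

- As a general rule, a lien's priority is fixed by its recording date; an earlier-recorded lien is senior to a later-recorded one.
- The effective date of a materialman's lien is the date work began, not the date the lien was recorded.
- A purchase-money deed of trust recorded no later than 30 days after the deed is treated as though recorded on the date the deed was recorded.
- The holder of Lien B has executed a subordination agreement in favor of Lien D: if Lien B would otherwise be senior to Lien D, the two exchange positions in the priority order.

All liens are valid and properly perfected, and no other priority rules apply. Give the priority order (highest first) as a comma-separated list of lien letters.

A, D, E, B, C

First, effective dates: A is treated as recorded 21 May 2014, the work-commencement date; B was recorded within the 30-day window, so its effective date is the deed date 31 May 2014; D's effective date is 23 April 2015, when work began.
Ordering by effective date: A (21 May 2014), B (31 May 2014), E (26 August 2014), D (23 April 2015), C (30 December 2015).
Because B would otherwise rank above D, the subordination swaps them.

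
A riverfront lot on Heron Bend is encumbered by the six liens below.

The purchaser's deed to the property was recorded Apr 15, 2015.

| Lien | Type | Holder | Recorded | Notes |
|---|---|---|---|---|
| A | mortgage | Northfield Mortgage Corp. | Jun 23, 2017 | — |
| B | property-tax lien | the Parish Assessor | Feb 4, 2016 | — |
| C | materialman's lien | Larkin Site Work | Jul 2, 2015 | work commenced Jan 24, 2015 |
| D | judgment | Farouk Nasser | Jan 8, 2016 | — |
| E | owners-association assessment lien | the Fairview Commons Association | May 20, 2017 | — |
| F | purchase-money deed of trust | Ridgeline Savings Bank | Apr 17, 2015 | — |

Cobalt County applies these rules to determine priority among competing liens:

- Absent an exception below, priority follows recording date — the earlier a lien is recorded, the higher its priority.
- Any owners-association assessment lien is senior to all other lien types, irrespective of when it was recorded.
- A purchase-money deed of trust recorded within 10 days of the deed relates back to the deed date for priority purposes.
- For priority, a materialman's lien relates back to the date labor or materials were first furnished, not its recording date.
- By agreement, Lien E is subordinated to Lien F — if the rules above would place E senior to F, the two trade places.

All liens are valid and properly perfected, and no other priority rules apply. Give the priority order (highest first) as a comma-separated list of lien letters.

F, C, E, D, B, A

First, effective dates: C is treated as recorded Jan 24, 2015, the work-commencement date; F's effective date is the deed date, Apr 15, 2015.
E is an owners-association assessment lien and takes priority over every other lien.
Ordering the rest by effective date: C (Jan 24, 2015), F (Apr 15, 2015), D (Jan 8, 2016), B (Feb 4, 2016), A (Jun 23, 2017).
E would otherwise be senior to F, so under the subordination agreement E and F exchange positions.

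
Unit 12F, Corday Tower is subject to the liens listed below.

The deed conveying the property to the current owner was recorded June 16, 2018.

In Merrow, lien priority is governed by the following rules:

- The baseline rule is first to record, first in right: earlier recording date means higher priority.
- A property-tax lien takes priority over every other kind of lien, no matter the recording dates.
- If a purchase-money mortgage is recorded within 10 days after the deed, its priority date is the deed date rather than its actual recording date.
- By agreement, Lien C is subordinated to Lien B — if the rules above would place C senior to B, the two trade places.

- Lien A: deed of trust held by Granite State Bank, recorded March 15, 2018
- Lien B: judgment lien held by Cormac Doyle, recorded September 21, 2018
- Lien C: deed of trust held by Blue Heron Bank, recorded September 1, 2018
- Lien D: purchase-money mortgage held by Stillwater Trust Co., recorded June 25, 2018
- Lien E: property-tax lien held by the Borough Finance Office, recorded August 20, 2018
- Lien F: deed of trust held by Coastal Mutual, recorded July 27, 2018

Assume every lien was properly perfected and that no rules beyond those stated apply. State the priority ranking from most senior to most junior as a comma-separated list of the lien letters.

Effective dates: D was recorded within the 10-day window, so its effective date is the deed date June 16, 2018.
E, as a property-tax lien, has superpriority and ranks first.
The other liens, earliest effective date first: A (March 15, 2018), D (June 16, 2018), F (July 27, 2018), C (September 1, 2018), B (September 21, 2018).
Because C would otherwise rank above B, the subordination swaps them.

E, A, D, F, B, C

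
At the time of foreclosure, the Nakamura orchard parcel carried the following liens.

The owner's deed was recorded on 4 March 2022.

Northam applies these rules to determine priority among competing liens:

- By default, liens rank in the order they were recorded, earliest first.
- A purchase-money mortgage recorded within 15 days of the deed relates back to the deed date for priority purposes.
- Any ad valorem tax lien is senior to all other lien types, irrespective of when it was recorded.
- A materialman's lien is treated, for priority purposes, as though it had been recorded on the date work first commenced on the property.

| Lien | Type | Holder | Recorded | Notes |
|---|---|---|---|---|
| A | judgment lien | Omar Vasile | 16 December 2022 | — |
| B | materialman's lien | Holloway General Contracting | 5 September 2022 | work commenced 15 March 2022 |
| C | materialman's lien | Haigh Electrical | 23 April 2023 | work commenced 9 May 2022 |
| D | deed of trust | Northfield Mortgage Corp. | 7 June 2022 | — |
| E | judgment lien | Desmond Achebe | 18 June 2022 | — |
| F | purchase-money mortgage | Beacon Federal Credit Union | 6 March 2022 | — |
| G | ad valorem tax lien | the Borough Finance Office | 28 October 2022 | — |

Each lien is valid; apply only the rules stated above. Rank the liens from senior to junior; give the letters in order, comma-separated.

Adjusting effective dates: B is treated as recorded 15 March 2022, the work-commencement date; C relates back to 9 May 2022 (work commenced); F's effective date is the deed date, 4 March 2022.
As an ad valorem tax lien, G is senior to every other lien.
The other liens, earliest effective date first: F (4 March 2022), B (15 March 2022), C (9 May 2022), D (7 June 2022), E (18 June 2022), A (16 December 2022).

G, F, B, C, D, E, A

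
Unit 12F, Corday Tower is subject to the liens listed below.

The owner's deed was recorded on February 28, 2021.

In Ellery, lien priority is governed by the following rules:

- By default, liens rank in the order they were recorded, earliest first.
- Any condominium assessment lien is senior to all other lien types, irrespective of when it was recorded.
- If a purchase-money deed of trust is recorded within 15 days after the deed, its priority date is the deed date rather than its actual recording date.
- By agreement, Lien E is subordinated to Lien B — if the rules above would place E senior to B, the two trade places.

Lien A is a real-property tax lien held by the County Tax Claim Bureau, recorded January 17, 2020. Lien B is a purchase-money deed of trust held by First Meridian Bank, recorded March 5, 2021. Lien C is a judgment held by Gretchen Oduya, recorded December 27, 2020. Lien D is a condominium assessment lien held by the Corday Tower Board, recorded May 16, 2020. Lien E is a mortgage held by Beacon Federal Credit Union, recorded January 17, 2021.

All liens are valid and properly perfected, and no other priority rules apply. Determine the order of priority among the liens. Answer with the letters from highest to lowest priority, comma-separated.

D, A, C, B, E

Effective dates: B was recorded within the 15-day window, so its effective date is the deed date February 28, 2021.
D, as a condominium assessment lien, has superpriority and ranks first.
Among the remaining liens, by effective date: A (January 17, 2020), C (December 27, 2020), E (January 17, 2021), B (February 28, 2021).
E would otherwise be senior to B, so under the subordination agreement E and B exchange positions.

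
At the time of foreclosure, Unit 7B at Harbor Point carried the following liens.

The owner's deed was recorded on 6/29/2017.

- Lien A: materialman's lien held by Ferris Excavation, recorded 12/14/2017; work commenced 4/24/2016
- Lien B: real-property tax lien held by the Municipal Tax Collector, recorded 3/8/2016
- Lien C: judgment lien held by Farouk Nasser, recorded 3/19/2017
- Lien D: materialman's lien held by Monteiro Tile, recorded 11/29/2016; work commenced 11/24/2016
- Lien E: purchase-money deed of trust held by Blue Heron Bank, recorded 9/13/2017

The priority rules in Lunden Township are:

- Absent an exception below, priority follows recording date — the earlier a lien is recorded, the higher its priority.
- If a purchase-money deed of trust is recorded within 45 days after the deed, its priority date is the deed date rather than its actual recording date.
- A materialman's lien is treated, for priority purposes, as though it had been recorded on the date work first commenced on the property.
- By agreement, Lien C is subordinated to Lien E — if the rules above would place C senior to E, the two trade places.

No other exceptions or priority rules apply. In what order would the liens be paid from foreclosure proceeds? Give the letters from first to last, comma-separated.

B, A, D, E, C

Effective dates after the stated exceptions: A's effective date is 4/24/2016, when work began; D relates back to 11/24/2016 (work commenced); E missed the 45-day window (76 days after the deed), so its recording date stands.
Sorted by effective date: B (3/8/2016), A (4/24/2016), D (11/24/2016), C (3/19/2017), E (9/13/2017).
C is senior to E before the subordination, so the two trade places.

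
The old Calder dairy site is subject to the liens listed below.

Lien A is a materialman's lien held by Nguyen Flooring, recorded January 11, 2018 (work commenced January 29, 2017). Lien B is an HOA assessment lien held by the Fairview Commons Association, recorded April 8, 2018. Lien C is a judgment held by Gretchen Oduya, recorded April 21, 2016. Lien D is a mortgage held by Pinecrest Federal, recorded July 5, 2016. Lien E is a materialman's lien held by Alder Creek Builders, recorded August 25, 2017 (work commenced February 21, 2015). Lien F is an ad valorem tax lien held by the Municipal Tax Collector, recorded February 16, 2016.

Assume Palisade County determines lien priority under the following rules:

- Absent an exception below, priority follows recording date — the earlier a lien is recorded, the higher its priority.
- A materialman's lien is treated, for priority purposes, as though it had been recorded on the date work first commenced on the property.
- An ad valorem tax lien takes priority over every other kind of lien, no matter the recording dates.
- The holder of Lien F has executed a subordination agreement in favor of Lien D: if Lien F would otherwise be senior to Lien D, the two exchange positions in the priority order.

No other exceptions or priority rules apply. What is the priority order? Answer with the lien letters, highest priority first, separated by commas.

Effective dates after the stated exceptions: A relates back to January 29, 2017 (work commenced); E is treated as recorded February 21, 2015, the work-commencement date.
As an ad valorem tax lien, F is senior to every other lien.
Remaining liens by effective date: E (February 21, 2015), C (April 21, 2016), D (July 5, 2016), A (January 29, 2017), B (April 8, 2018).
F is senior to D before the subordination, so the two trade places.

D, E, C, F, A, B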